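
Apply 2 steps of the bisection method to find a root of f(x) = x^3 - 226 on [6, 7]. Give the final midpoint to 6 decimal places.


f(x) = x^3 - 226
f(6) = -10 < 0
f(7) = 117 > 0

Step 1: midpoint = (6.000000 + 7.000000)/2 = 6.500000
  f(6.500000) = 48.625000
  f(mid) > 0, so root is in [6.000000, 6.500000]

Step 2: midpoint = (6.000000 + 6.500000)/2 = 6.250000
  f(6.250000) = 18.140625
  f(mid) > 0, so root is in [6.000000, 6.250000]

midpoint = 6.250000


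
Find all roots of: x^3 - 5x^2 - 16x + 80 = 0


Let p(x) = x^3 - 5x^2 - 16x + 80. By the rational root theorem (leading coefficient 1), any rational root is an integer divisor of 80: try ±1, ±2, ... in turn.
Test x = 1: value = 60 ≠ 0.
Test x = -1: value = 90 ≠ 0.
Test x = 2: value = 36 ≠ 0.
Test x = -2: value = 84 ≠ 0.
Test x = 4: value = 0 ✓, so (x - 4) is a factor.
Synthetic division by (x - 4): bring down 1; 1(4) - 5 = -1; (-1)(4) - 16 = -20; (-20)(4) + 80 = 0 → quotient x^2 - x - 20, remainder 0.
Solve the quadratic x^2 - x - 20 = 0: discriminant = (-1)^2 - 4(1)(-20) = 1 + 80 = 81.
sqrt(81) = 9, so x = (1 ± 9)/2: x = 5 or x = -4.
Collecting all roots found:

x = -4, x = 4, x = 5


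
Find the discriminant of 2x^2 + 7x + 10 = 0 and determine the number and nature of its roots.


For ax^2 + bx + c = 0, discriminant D = b^2 - 4ac
Here a = 2, b = 7, c = 10
D = (7)^2 - 4(2)(10) = 49 - 80 = -31

D = -31 < 0
The equation has no real roots (2 complex conjugate roots).

Discriminant = -31, no real roots (2 complex conjugate roots)


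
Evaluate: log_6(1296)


We need the exponent such that 6^? = 1296
6^4 = 1296
Therefore log_6(1296) = 4

4


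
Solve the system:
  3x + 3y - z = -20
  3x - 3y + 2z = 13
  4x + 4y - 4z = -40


Using Cramer's rule. Expand each determinant along the first row.
D  = 3*[(-3)*(-4) - 2*4] - 3*[3*(-4) - 2*4] + (-1)*[3*4 - (-3)*4]
  = 3*(4) - 3*(-20) + (-1)*(24) = 48
Dx = (-20)*[(-3)*(-4) - 2*4] - 3*[13*(-4) - 2*(-40)] + (-1)*[13*4 - (-3)*(-40)]
  = (-20)*(4) - 3*(28) + (-1)*(-68) = -96
Dy = 3*[13*(-4) - 2*(-40)] - (-20)*[3*(-4) - 2*4] + (-1)*[3*(-40) - 13*4]
  = 3*(28) - (-20)*(-20) + (-1)*(-172) = -144
Dz = 3*[(-3)*(-40) - 13*4] - 3*[3*(-40) - 13*4] + (-20)*[3*4 - (-3)*4]
  = 3*(68) - 3*(-172) + (-20)*(24) = 240
x = Dx/D = -96/48 = -2, y = Dy/D = -144/48 = -3, z = Dz/D = 240/48 = 5
Check eq1: (3)(-2) + (3)(-3) + (-1)(5) = -20 = -20 ✓
Check eq2: (3)(-2) + (-3)(-3) + (2)(5) = 13 = 13 ✓
Check eq3: (4)(-2) + (4)(-3) + (-4)(5) = -40 = -40 ✓

x = -2, y = -3, z = 5


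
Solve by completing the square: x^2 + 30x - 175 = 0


Start: x^2 + 30x - 175 = 0
Move constant: x^2 + 30x = 175
Half of 30 is 15, squared is 225
Add 225 to both sides: x^2 + 30x + 225 = 400
(x + 15)^2 = 400
x + 15 = ±20
x = -15 + 20 = 5 or x = -15 - 20 = -35

x = -35, x = 5


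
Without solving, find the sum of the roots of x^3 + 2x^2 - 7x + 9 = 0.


By Vieta's formulas for x^3 + bx^2 + cx + d = 0:
  r1 + r2 + r3 = -b/a = -2
  r1*r2 + r1*r3 + r2*r3 = c/a = -7
  r1*r2*r3 = -d/a = -9


Sum = -2


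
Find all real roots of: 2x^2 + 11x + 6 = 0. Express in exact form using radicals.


Using the quadratic formula: x = (-b ± sqrt(b^2 - 4ac)) / (2a)
Here a = 2, b = 11, c = 6
Discriminant = b^2 - 4ac = 11^2 - 4(2)(6) = 121 - 48 = 73
Since discriminant = 73 > 0, there are two real roots.
x = (-11 ± sqrt(73)) / 4
Numerically: x ≈ -0.6140 or x ≈ -4.8860

x = (-11 + sqrt(73)) / 4 or x = (-11 - sqrt(73)) / 4


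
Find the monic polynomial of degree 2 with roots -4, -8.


A monic polynomial with roots -4, -8 is:
p(x) = (x + 4)(x + 8)
After multiplying by (x + 4): x + 4
After multiplying by (x + 8): x^2 + 12x + 32

x^2 + 12x + 32


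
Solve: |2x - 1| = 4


An absolute value equation |expr| = 4 gives two cases:
Case 1: 2x - 1 = 4
  2x = 5, so x = 5/2
Case 2: 2x - 1 = -4
  2x = -3, so x = -3/2

x = -3/2, x = 5/2


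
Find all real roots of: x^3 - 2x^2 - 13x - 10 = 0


Let p(x) = x^3 - 2x^2 - 13x - 10. By the rational root theorem (leading coefficient 1), any rational root is an integer divisor of 10: try ±1, ±2, ... in turn.
Test x = 1: value = -24 ≠ 0.
Test x = -1: value = 0 ✓, so (x + 1) is a factor.
Synthetic division by (x + 1): bring down 1; 1(-1) - 2 = -3; (-3)(-1) - 13 = -10; (-10)(-1) - 10 = 0 → quotient x^2 - 3x - 10, remainder 0.
Solve the quadratic x^2 - 3x - 10 = 0: discriminant = (-3)^2 - 4(1)(-10) = 9 + 40 = 49.
sqrt(49) = 7, so x = (3 ± 7)/2: x = 5 or x = -2.

x = -2, x = -1, x = 5


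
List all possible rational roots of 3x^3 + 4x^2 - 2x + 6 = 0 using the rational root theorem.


Rational root theorem: possible roots are ±p/q where:
  p divides the constant term (6): p ∈ {1, 2, 3, 6}
  q divides the leading coefficient (3): q ∈ {1, 3}

All possible rational roots: -6, -3, -2, -1, -2/3, -1/3, 1/3, 2/3, 1, 2, 3, 6

-6, -3, -2, -1, -2/3, -1/3, 1/3, 2/3, 1, 2, 3, 6


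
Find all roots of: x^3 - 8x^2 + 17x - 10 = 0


Let p(x) = x^3 - 8x^2 + 17x - 10. By the rational root theorem (leading coefficient 1), any rational root is an integer divisor of 10: try ±1, ±2, ... in turn.
Test x = 1: value = 0 ✓, so (x - 1) is a factor.
Synthetic division by (x - 1): bring down 1; 1(1) - 8 = -7; (-7)(1) + 17 = 10; 10(1) - 10 = 0 → quotient x^2 - 7x + 10, remainder 0.
Solve the quadratic x^2 - 7x + 10 = 0: discriminant = (-7)^2 - 4(1)(10) = 49 - 40 = 9.
sqrt(9) = 3, so x = (7 ± 3)/2: x = 5 or x = 2.
Collecting all roots found:

x = 1, x = 2, x = 5


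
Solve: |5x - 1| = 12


An absolute value equation |expr| = 12 gives two cases:
Case 1: 5x - 1 = 12
  5x = 13, so x = 13/5
Case 2: 5x - 1 = -12
  5x = -11, so x = -11/5

x = -11/5, x = 13/5


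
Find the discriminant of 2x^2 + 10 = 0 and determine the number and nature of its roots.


For ax^2 + bx + c = 0, discriminant D = b^2 - 4ac
Here a = 2, b = 0, c = 10
D = (0)^2 - 4(2)(10) = 0 - 80 = -80

D = -80 < 0
The equation has no real roots (2 complex conjugate roots).

Discriminant = -80, no real roots (2 complex conjugate roots)


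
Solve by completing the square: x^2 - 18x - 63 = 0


Start: x^2 - 18x - 63 = 0
Move constant: x^2 - 18x = 63
Half of -18 is -9, squared is 81
Add 81 to both sides: x^2 - 18x + 81 = 144
(x - 9)^2 = 144
x - 9 = ±12
x = 9 + 12 = 21 or x = 9 - 12 = -3

x = -3, x = 21


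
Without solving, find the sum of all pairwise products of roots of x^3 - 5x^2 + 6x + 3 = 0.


By Vieta's formulas for x^3 + bx^2 + cx + d = 0:
  r1 + r2 + r3 = -b/a = 5
  r1*r2 + r1*r3 + r2*r3 = c/a = 6
  r1*r2*r3 = -d/a = -3


Sum of pairwise products = 6


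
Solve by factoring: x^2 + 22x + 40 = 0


We need two numbers that multiply to 40 and add to 22.
Those numbers are 20 and 2 (since 20 * 2 = 40 and 20 + 2 = 22).
So x^2 + 22x + 40 = (x + 20)(x + 2) = 0
Setting each factor to zero: x = -20 or x = -2

x = -20, x = -2


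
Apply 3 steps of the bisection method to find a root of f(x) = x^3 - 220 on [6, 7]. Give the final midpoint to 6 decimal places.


f(x) = x^3 - 220
f(6) = -4 < 0
f(7) = 123 > 0

Step 1: midpoint = (6.000000 + 7.000000)/2 = 6.500000
  f(6.500000) = 54.625000
  f(mid) > 0, so root is in [6.000000, 6.500000]

Step 2: midpoint = (6.000000 + 6.500000)/2 = 6.250000
  f(6.250000) = 24.140625
  f(mid) > 0, so root is in [6.000000, 6.250000]

Step 3: midpoint = (6.000000 + 6.250000)/2 = 6.125000
  f(6.125000) = 9.783203
  f(mid) > 0, so root is in [6.000000, 6.125000]

midpoint = 6.125000


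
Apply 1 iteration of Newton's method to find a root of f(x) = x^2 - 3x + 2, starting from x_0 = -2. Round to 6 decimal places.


Newton's method: x_(n+1) = x_n - f(x_n)/f'(x_n)
f(x) = x^2 - 3x + 2
f'(x) = 2x - 3

Iteration 1:
  f(-2.000000) = 12.000000
  f'(-2.000000) = -7.000000
  x_1 = -2.000000 - (12.000000)/(-7.000000) = -0.285714

x_1 = -0.285714


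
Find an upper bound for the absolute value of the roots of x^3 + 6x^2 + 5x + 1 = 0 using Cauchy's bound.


Cauchy's bound: all roots r satisfy |r| <= 1 + max(|a_i/a_n|) for i = 0,...,n-1
where a_n is the leading coefficient.

Coefficients: [1, 6, 5, 1]
Leading coefficient a_n = 1
Ratios |a_i/a_n|: 6, 5, 1
Maximum ratio: 6
Cauchy's bound: |r| <= 1 + 6 = 7

Upper bound = 7


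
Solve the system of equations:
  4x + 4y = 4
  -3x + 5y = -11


Using Cramer's rule:
Determinant D = (4)(5) - (-3)(4) = 20 + 12 = 32
Dx = (4)(5) - (-11)(4) = 20 + 44 = 64
Dy = (4)(-11) - (-3)(4) = -44 + 12 = -32
x = Dx/D = 64/32 = 2
y = Dy/D = -32/32 = -1

x = 2, y = -1


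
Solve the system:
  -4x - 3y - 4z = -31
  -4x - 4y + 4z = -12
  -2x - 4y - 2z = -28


Using Cramer's rule. Expand each determinant along the first row.
D  = (-4)*[(-4)*(-2) - 4*(-4)] - (-3)*[(-4)*(-2) - 4*(-2)] + (-4)*[(-4)*(-4) - (-4)*(-2)]
  = (-4)*(24) - (-3)*(16) + (-4)*(8) = -80
Dx = (-31)*[(-4)*(-2) - 4*(-4)] - (-3)*[(-12)*(-2) - 4*(-28)] + (-4)*[(-12)*(-4) - (-4)*(-28)]
  = (-31)*(24) - (-3)*(136) + (-4)*(-64) = -80
Dy = (-4)*[(-12)*(-2) - 4*(-28)] - (-31)*[(-4)*(-2) - 4*(-2)] + (-4)*[(-4)*(-28) - (-12)*(-2)]
  = (-4)*(136) - (-31)*(16) + (-4)*(88) = -400
Dz = (-4)*[(-4)*(-28) - (-12)*(-4)] - (-3)*[(-4)*(-28) - (-12)*(-2)] + (-31)*[(-4)*(-4) - (-4)*(-2)]
  = (-4)*(64) - (-3)*(88) + (-31)*(8) = -240
x = Dx/D = -80/-80 = 1, y = Dy/D = -400/-80 = 5, z = Dz/D = -240/-80 = 3
Check eq1: (-4)(1) + (-3)(5) + (-4)(3) = -31 = -31 ✓
Check eq2: (-4)(1) + (-4)(5) + (4)(3) = -12 = -12 ✓
Check eq3: (-2)(1) + (-4)(5) + (-2)(3) = -28 = -28 ✓

x = 1, y = 5, z = 3


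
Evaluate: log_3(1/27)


We need the exponent such that 3^? = 1/27
3^(-3) = 1/3^3 = 1/27
Therefore log_3(1/27) = -3

-3


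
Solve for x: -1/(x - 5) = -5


Multiply both sides by (x - 5): -1 = -5(x - 5)
Distribute: -1 = -5x + 25
-5x = -1 - 25 = -26
x = 26/5

x = 26/5


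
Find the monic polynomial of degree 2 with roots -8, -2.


A monic polynomial with roots -8, -2 is:
p(x) = (x + 8)(x + 2)
After multiplying by (x + 8): x + 8
After multiplying by (x + 2): x^2 + 10x + 16

x^2 + 10x + 16


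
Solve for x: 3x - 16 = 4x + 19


Starting with: 3x - 16 = 4x + 19
Move all x terms to left: (3 - 4)x = 19 + 16
Simplify: -x = 35
Divide both sides by -1: x = -35

x = -35


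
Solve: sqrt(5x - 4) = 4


Square both sides: 5x - 4 = 4^2 = 16
5x = 16 + 4 = 20
x = 4
Check: sqrt(5*4 - 4) = sqrt(16) = 4 ✓

x = 4


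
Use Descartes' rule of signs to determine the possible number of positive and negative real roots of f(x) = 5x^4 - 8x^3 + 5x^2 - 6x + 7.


Descartes' rule of signs:

For positive roots, count sign changes in f(x) = 5x^4 - 8x^3 + 5x^2 - 6x + 7:
Signs of coefficients: +, -, +, -, +
Number of sign changes: 4
Possible positive real roots: 4, 2, 0

For negative roots, examine f(-x) = 5x^4 + 8x^3 + 5x^2 + 6x + 7:
Signs of coefficients: +, +, +, +, +
Number of sign changes: 0
Possible negative real roots: 0

Positive roots: 4 or 2 or 0; Negative roots: 0


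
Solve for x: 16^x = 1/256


Express both sides with the same base.
1/256 = 16^(-2)
Since the bases match: x = -2

x = -2


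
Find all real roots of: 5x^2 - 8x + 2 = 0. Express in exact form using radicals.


Using the quadratic formula: x = (-b ± sqrt(b^2 - 4ac)) / (2a)
Here a = 5, b = -8, c = 2
Discriminant = b^2 - 4ac = (-8)^2 - 4(5)(2) = 64 - 40 = 24
Since discriminant = 24 > 0, there are two real roots.
x = (8 ± 2*sqrt(6)) / 10
Simplifying: x = (4 ± sqrt(6)) / 5
Numerically: x ≈ 1.2899 or x ≈ 0.3101

x = (4 + sqrt(6)) / 5 or x = (4 - sqrt(6)) / 5


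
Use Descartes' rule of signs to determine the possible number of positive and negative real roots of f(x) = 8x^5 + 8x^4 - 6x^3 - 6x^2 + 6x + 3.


Descartes' rule of signs:

For positive roots, count sign changes in f(x) = 8x^5 + 8x^4 - 6x^3 - 6x^2 + 6x + 3:
Signs of coefficients: +, +, -, -, +, +
Number of sign changes: 2
Possible positive real roots: 2, 0

For negative roots, examine f(-x) = -8x^5 + 8x^4 + 6x^3 - 6x^2 - 6x + 3:
Signs of coefficients: -, +, +, -, -, +
Number of sign changes: 3
Possible negative real roots: 3, 1

Positive roots: 2 or 0; Negative roots: 3 or 1


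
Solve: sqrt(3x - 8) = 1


Square both sides: 3x - 8 = 1^2 = 1
3x = 1 + 8 = 9
x = 3
Check: sqrt(3*3 - 8) = sqrt(1) = 1 ✓

x = 3


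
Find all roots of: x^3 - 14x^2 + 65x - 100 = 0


Let p(x) = x^3 - 14x^2 + 65x - 100. By the rational root theorem (leading coefficient 1), any rational root is an integer divisor of 100: try ±1, ±2, ... in turn.
Test x = 1: value = -48 ≠ 0.
Test x = -1: value = -180 ≠ 0.
Test x = 2: value = -18 ≠ 0.
Test x = -2: value = -294 ≠ 0.
Test x = 4: value = 0 ✓, so (x - 4) is a factor.
Synthetic division by (x - 4): bring down 1; 1(4) - 14 = -10; (-10)(4) + 65 = 25; 25(4) - 100 = 0 → quotient x^2 - 10x + 25, remainder 0.
Solve the quadratic x^2 - 10x + 25 = 0: discriminant = (-10)^2 - 4(1)(25) = 100 - 100 = 0.
Discriminant = 0, so a double root: x = 10/2 = 5.
Collecting all roots found:

x = 4, x = 5 (multiplicity 2)


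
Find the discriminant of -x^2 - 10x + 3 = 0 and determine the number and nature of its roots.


For ax^2 + bx + c = 0, discriminant D = b^2 - 4ac
Here a = -1, b = -10, c = 3
D = (-10)^2 - 4(-1)(3) = 100 + 12 = 112

D = 112 > 0 but not a perfect square
The equation has 2 distinct real irrational roots.

Discriminant = 112, 2 distinct real irrational roots


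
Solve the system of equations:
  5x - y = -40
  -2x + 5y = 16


Using Cramer's rule:
Determinant D = (5)(5) - (-2)(-1) = 25 - 2 = 23
Dx = (-40)(5) - (16)(-1) = -200 + 16 = -184
Dy = (5)(16) - (-2)(-40) = 80 - 80 = 0
x = Dx/D = -184/23 = -8
y = Dy/D = 0/23 = 0

x = -8, y = 0


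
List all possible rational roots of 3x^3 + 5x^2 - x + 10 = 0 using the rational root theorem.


Rational root theorem: possible roots are ±p/q where:
  p divides the constant term (10): p ∈ {1, 2, 5, 10}
  q divides the leading coefficient (3): q ∈ {1, 3}

All possible rational roots: -10, -5, -10/3, -2, -5/3, -1, -2/3, -1/3, 1/3, 2/3, 1, 5/3, 2, 10/3, 5, 10

-10, -5, -10/3, -2, -5/3, -1, -2/3, -1/3, 1/3, 2/3, 1, 5/3, 2, 10/3, 5, 10


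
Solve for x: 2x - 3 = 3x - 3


Starting with: 2x - 3 = 3x - 3
Move all x terms to left: (2 - 3)x = -3 + 3
Simplify: -x = 0
Divide both sides by -1: x = 0

x = 0


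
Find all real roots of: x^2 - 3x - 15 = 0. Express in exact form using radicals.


Using the quadratic formula: x = (-b ± sqrt(b^2 - 4ac)) / (2a)
Here a = 1, b = -3, c = -15
Discriminant = b^2 - 4ac = (-3)^2 - 4(1)(-15) = 9 + 60 = 69
Since discriminant = 69 > 0, there are two real roots.
x = (3 ± sqrt(69)) / 2
Numerically: x ≈ 5.6533 or x ≈ -2.6533

x = (3 + sqrt(69)) / 2 or x = (3 - sqrt(69)) / 2


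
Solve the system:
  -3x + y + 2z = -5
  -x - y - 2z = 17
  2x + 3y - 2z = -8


Using Cramer's rule. Expand each determinant along the first row.
D  = (-3)*[(-1)*(-2) - (-2)*3] - 1*[(-1)*(-2) - (-2)*2] + 2*[(-1)*3 - (-1)*2]
  = (-3)*(8) - 1*(6) + 2*(-1) = -32
Dx = (-5)*[(-1)*(-2) - (-2)*3] - 1*[17*(-2) - (-2)*(-8)] + 2*[17*3 - (-1)*(-8)]
  = (-5)*(8) - 1*(-50) + 2*(43) = 96
Dy = (-3)*[17*(-2) - (-2)*(-8)] - (-5)*[(-1)*(-2) - (-2)*2] + 2*[(-1)*(-8) - 17*2]
  = (-3)*(-50) - (-5)*(6) + 2*(-26) = 128
Dz = (-3)*[(-1)*(-8) - 17*3] - 1*[(-1)*(-8) - 17*2] + (-5)*[(-1)*3 - (-1)*2]
  = (-3)*(-43) - 1*(-26) + (-5)*(-1) = 160
x = Dx/D = 96/-32 = -3, y = Dy/D = 128/-32 = -4, z = Dz/D = 160/-32 = -5
Check eq1: (-3)(-3) + (1)(-4) + (2)(-5) = -5 = -5 ✓
Check eq2: (-1)(-3) + (-1)(-4) + (-2)(-5) = 17 = 17 ✓
Check eq3: (2)(-3) + (3)(-4) + (-2)(-5) = -8 = -8 ✓

x = -3, y = -4, z = -5


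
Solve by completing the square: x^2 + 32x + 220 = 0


Start: x^2 + 32x + 220 = 0
Move constant: x^2 + 32x = -220
Half of 32 is 16, squared is 256
Add 256 to both sides: x^2 + 32x + 256 = 36
(x + 16)^2 = 36
x + 16 = ±6
x = -16 + 6 = -10 or x = -16 - 6 = -22

x = -22, x = -10


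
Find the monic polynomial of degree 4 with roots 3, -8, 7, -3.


A monic polynomial with roots 3, -8, 7, -3 is:
p(x) = (x - 3)(x + 8)(x - 7)(x + 3)
After multiplying by (x - 3): x - 3
After multiplying by (x + 8): x^2 + 5x - 24
After multiplying by (x - 7): x^3 - 2x^2 - 59x + 168
After multiplying by (x + 3): x^4 + x^3 - 65x^2 - 9x + 504

x^4 + x^3 - 65x^2 - 9x + 504


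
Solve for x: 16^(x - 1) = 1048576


Express both sides with the same base.
1048576 = 16^5
Since the bases match, equate exponents: x - 1 = 5
So x = 5 - (-1) = 6

x = 6


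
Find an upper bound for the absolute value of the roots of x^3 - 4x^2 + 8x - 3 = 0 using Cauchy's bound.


Cauchy's bound: all roots r satisfy |r| <= 1 + max(|a_i/a_n|) for i = 0,...,n-1
where a_n is the leading coefficient.

Coefficients: [1, -4, 8, -3]
Leading coefficient a_n = 1
Ratios |a_i/a_n|: 4, 8, 3
Maximum ratio: 8
Cauchy's bound: |r| <= 1 + 8 = 9

Upper bound = 9


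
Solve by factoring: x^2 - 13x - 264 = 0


We need two numbers that multiply to -264 and add to -13.
Those numbers are -24 and 11 (since (-24) * 11 = -264 and (-24) + 11 = -13).
So x^2 - 13x - 264 = (x - 24)(x + 11) = 0
Setting each factor to zero: x = 24 or x = -11

x = -11, x = 24


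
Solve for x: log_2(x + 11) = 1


Convert to exponential form: x + 11 = 2^1 = 2
x = 2 - 11 = -9
Check: log_2(-9 + 11) = log_2(2) = log_2(2) = 1 ✓

x = -9


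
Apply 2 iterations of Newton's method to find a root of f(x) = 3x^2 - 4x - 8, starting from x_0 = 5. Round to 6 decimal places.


Newton's method: x_(n+1) = x_n - f(x_n)/f'(x_n)
f(x) = 3x^2 - 4x - 8
f'(x) = 6x - 4

Iteration 1:
  f(5.000000) = 47.000000
  f'(5.000000) = 26.000000
  x_1 = 5.000000 - (47.000000)/(26.000000) = 3.192308

Iteration 2:
  f(3.192308) = 9.803254
  f'(3.192308) = 15.153846
  x_2 = 3.192308 - (9.803254)/(15.153846) = 2.545392

x_2 = 2.545392


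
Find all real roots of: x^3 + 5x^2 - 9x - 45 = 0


Let p(x) = x^3 + 5x^2 - 9x - 45. By the rational root theorem (leading coefficient 1), any rational root is an integer divisor of 45: try ±1, ±2, ... in turn.
Test x = 1: value = -48 ≠ 0.
Test x = -1: value = -32 ≠ 0.
Test x = 3: value = 0 ✓, so (x - 3) is a factor.
Synthetic division by (x - 3): bring down 1; 1(3) + 5 = 8; 8(3) - 9 = 15; 15(3) - 45 = 0 → quotient x^2 + 8x + 15, remainder 0.
Solve the quadratic x^2 + 8x + 15 = 0: discriminant = 8^2 - 4(1)(15) = 64 - 60 = 4.
sqrt(4) = 2, so x = (-8 ± 2)/2: x = -3 or x = -5.

x = -5, x = -3, x = 3


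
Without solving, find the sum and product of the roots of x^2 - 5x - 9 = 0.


By Vieta's formulas for ax^2 + bx + c = 0:
  Sum of roots = -b/a
  Product of roots = c/a

Here a = 1, b = -5, c = -9
Sum = -(-5)/1 = 5
Product = -9/1 = -9

Sum = 5, Product = -9


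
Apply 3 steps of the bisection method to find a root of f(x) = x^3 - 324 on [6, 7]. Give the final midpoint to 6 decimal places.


f(x) = x^3 - 324
f(6) = -108 < 0
f(7) = 19 > 0

Step 1: midpoint = (6.000000 + 7.000000)/2 = 6.500000
  f(6.500000) = -49.375000
  f(mid) < 0, so root is in [6.500000, 7.000000]

Step 2: midpoint = (6.500000 + 7.000000)/2 = 6.750000
  f(6.750000) = -16.453125
  f(mid) < 0, so root is in [6.750000, 7.000000]

Step 3: midpoint = (6.750000 + 7.000000)/2 = 6.875000
  f(6.875000) = 0.951172
  f(mid) > 0, so root is in [6.750000, 6.875000]

midpoint = 6.875000


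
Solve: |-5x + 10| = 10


An absolute value equation |expr| = 10 gives two cases:
Case 1: -5x + 10 = 10
  -5x = 0, so x = 0
Case 2: -5x + 10 = -10
  -5x = -20, so x = 4

x = 0, x = 4


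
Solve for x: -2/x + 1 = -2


Subtract 1 from both sides: -2/x = -3
Multiply both sides by x: -2 = -3 * x
Divide by -3: x = 2/3

x = 2/3


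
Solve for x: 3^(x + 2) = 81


Express both sides with the same base.
81 = 3^4
Since the bases match, equate exponents: x + 2 = 4
So x = 4 - (2) = 2

x = 2


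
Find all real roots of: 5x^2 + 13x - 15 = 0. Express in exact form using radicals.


Using the quadratic formula: x = (-b ± sqrt(b^2 - 4ac)) / (2a)
Here a = 5, b = 13, c = -15
Discriminant = b^2 - 4ac = 13^2 - 4(5)(-15) = 169 + 300 = 469
Since discriminant = 469 > 0, there are two real roots.
x = (-13 ± sqrt(469)) / 10
Numerically: x ≈ 0.8656 or x ≈ -3.4656

x = (-13 + sqrt(469)) / 10 or x = (-13 - sqrt(469)) / 10


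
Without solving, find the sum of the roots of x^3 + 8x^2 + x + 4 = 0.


By Vieta's formulas for x^3 + bx^2 + cx + d = 0:
  r1 + r2 + r3 = -b/a = -8
  r1*r2 + r1*r3 + r2*r3 = c/a = 1
  r1*r2*r3 = -d/a = -4


Sum = -8


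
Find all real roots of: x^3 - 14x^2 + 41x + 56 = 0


Let p(x) = x^3 - 14x^2 + 41x + 56. By the rational root theorem (leading coefficient 1), any rational root is an integer divisor of 56: try ±1, ±2, ... in turn.
Test x = 1: value = 84 ≠ 0.
Test x = -1: value = 0 ✓, so (x + 1) is a factor.
Synthetic division by (x + 1): bring down 1; 1(-1) - 14 = -15; (-15)(-1) + 41 = 56; 56(-1) + 56 = 0 → quotient x^2 - 15x + 56, remainder 0.
Solve the quadratic x^2 - 15x + 56 = 0: discriminant = (-15)^2 - 4(1)(56) = 225 - 224 = 1.
sqrt(1) = 1, so x = (15 ± 1)/2: x = 8 or x = 7.

x = -1, x = 7, x = 8


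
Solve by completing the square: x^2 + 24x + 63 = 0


Start: x^2 + 24x + 63 = 0
Move constant: x^2 + 24x = -63
Half of 24 is 12, squared is 144
Add 144 to both sides: x^2 + 24x + 144 = 81
(x + 12)^2 = 81
x + 12 = ±9
x = -12 + 9 = -3 or x = -12 - 9 = -21

x = -21, x = -3


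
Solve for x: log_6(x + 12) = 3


Convert to exponential form: x + 12 = 6^3 = 216
x = 216 - 12 = 204
Check: log_6(204 + 12) = log_6(216) = log_6(216) = 3 ✓

x = 204


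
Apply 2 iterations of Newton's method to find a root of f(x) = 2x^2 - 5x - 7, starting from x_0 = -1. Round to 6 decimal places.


Newton's method: x_(n+1) = x_n - f(x_n)/f'(x_n)
f(x) = 2x^2 - 5x - 7
f'(x) = 4x - 5

Iteration 1:
  f(-1.000000) = 0.000000
  f'(-1.000000) = -9.000000
  x_1 = -1.000000 - (0.000000)/(-9.000000) = -1.000000

Iteration 2:
  f(-1.000000) = 0.000000
  f'(-1.000000) = -9.000000
  x_2 = -1.000000 - (0.000000)/(-9.000000) = -1.000000

x_2 = -1.000000


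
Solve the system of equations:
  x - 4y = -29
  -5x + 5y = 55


Using Cramer's rule:
Determinant D = (1)(5) - (-5)(-4) = 5 - 20 = -15
Dx = (-29)(5) - (55)(-4) = -145 + 220 = 75
Dy = (1)(55) - (-5)(-29) = 55 - 145 = -90
x = Dx/D = 75/-15 = -5
y = Dy/D = -90/-15 = 6

x = -5, y = 6


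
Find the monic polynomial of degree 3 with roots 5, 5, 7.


A monic polynomial with roots 5, 5, 7 is:
p(x) = (x - 5)(x - 5)(x - 7)
After multiplying by (x - 5): x - 5
After multiplying by (x - 5): x^2 - 10x + 25
After multiplying by (x - 7): x^3 - 17x^2 + 95x - 175

x^3 - 17x^2 + 95x - 175


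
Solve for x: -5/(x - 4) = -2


Multiply both sides by (x - 4): -5 = -2(x - 4)
Distribute: -5 = -2x + 8
-2x = -5 - 8 = -13
x = 13/2

x = 13/2


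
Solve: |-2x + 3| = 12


An absolute value equation |expr| = 12 gives two cases:
Case 1: -2x + 3 = 12
  -2x = 9, so x = -9/2
Case 2: -2x + 3 = -12
  -2x = -15, so x = 15/2

x = -9/2, x = 15/2


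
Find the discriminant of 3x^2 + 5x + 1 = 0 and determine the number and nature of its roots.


For ax^2 + bx + c = 0, discriminant D = b^2 - 4ac
Here a = 3, b = 5, c = 1
D = (5)^2 - 4(3)(1) = 25 - 12 = 13

D = 13 > 0 but not a perfect square
The equation has 2 distinct real irrational roots.

Discriminant = 13, 2 distinct real irrational roots


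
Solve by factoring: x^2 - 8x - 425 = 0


We need two numbers that multiply to -425 and add to -8.
Those numbers are -25 and 17 (since (-25) * 17 = -425 and (-25) + 17 = -8).
So x^2 - 8x - 425 = (x - 25)(x + 17) = 0
Setting each factor to zero: x = 25 or x = -17

x = -17, x = 25


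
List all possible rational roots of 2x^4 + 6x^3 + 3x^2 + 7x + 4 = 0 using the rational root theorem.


Rational root theorem: possible roots are ±p/q where:
  p divides the constant term (4): p ∈ {1, 2, 4}
  q divides the leading coefficient (2): q ∈ {1, 2}

All possible rational roots: -4, -2, -1, -1/2, 1/2, 1, 2, 4

-4, -2, -1, -1/2, 1/2, 1, 2, 4


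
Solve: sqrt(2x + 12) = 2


Square both sides: 2x + 12 = 2^2 = 4
2x = 4 - 12 = -8
x = -4
Check: sqrt(2*(-4) + 12) = sqrt(4) = 2 ✓

x = -4


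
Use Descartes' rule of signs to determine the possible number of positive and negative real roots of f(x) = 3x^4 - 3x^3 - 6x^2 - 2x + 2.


Descartes' rule of signs:

For positive roots, count sign changes in f(x) = 3x^4 - 3x^3 - 6x^2 - 2x + 2:
Signs of coefficients: +, -, -, -, +
Number of sign changes: 2
Possible positive real roots: 2, 0

For negative roots, examine f(-x) = 3x^4 + 3x^3 - 6x^2 + 2x + 2:
Signs of coefficients: +, +, -, +, +
Number of sign changes: 2
Possible negative real roots: 2, 0

Positive roots: 2 or 0; Negative roots: 2 or 0


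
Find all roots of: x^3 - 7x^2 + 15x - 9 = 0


Let p(x) = x^3 - 7x^2 + 15x - 9. By the rational root theorem (leading coefficient 1), any rational root is an integer divisor of 9: try ±1, ±2, ... in turn.
Test x = 1: value = 0 ✓, so (x - 1) is a factor.
Synthetic division by (x - 1): bring down 1; 1(1) - 7 = -6; (-6)(1) + 15 = 9; 9(1) - 9 = 0 → quotient x^2 - 6x + 9, remainder 0.
Solve the quadratic x^2 - 6x + 9 = 0: discriminant = (-6)^2 - 4(1)(9) = 36 - 36 = 0.
Discriminant = 0, so a double root: x = 6/2 = 3.
Collecting all roots found:

x = 1, x = 3 (multiplicity 2)


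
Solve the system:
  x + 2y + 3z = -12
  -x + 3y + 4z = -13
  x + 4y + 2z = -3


Using Cramer's rule. Expand each determinant along the first row.
D  = 1*[3*2 - 4*4] - 2*[(-1)*2 - 4*1] + 3*[(-1)*4 - 3*1]
  = 1*(-10) - 2*(-6) + 3*(-7) = -19
Dx = (-12)*[3*2 - 4*4] - 2*[(-13)*2 - 4*(-3)] + 3*[(-13)*4 - 3*(-3)]
  = (-12)*(-10) - 2*(-14) + 3*(-43) = 19
Dy = 1*[(-13)*2 - 4*(-3)] - (-12)*[(-1)*2 - 4*1] + 3*[(-1)*(-3) - (-13)*1]
  = 1*(-14) - (-12)*(-6) + 3*(16) = -38
Dz = 1*[3*(-3) - (-13)*4] - 2*[(-1)*(-3) - (-13)*1] + (-12)*[(-1)*4 - 3*1]
  = 1*(43) - 2*(16) + (-12)*(-7) = 95
x = Dx/D = 19/-19 = -1, y = Dy/D = -38/-19 = 2, z = Dz/D = 95/-19 = -5
Check eq1: (1)(-1) + (2)(2) + (3)(-5) = -12 = -12 ✓
Check eq2: (-1)(-1) + (3)(2) + (4)(-5) = -13 = -13 ✓
Check eq3: (1)(-1) + (4)(2) + (2)(-5) = -3 = -3 ✓

x = -1, y = 2, z = -5


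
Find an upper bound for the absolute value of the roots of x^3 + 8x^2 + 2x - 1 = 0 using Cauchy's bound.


Cauchy's bound: all roots r satisfy |r| <= 1 + max(|a_i/a_n|) for i = 0,...,n-1
where a_n is the leading coefficient.

Coefficients: [1, 8, 2, -1]
Leading coefficient a_n = 1
Ratios |a_i/a_n|: 8, 2, 1
Maximum ratio: 8
Cauchy's bound: |r| <= 1 + 8 = 9

Upper bound = 9


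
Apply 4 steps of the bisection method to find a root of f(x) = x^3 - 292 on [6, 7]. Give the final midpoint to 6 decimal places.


f(x) = x^3 - 292
f(6) = -76 < 0
f(7) = 51 > 0

Step 1: midpoint = (6.000000 + 7.000000)/2 = 6.500000
  f(6.500000) = -17.375000
  f(mid) < 0, so root is in [6.500000, 7.000000]

Step 2: midpoint = (6.500000 + 7.000000)/2 = 6.750000
  f(6.750000) = 15.546875
  f(mid) > 0, so root is in [6.500000, 6.750000]

Step 3: midpoint = (6.500000 + 6.750000)/2 = 6.625000
  f(6.625000) = -1.224609
  f(mid) < 0, so root is in [6.625000, 6.750000]

Step 4: midpoint = (6.625000 + 6.750000)/2 = 6.687500
  f(6.687500) = 7.082764
  f(mid) > 0, so root is in [6.625000, 6.687500]

midpoint = 6.687500


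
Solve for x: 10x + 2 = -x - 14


Starting with: 10x + 2 = -x - 14
Move all x terms to left: (10 + 1)x = -14 - 2
Simplify: 11x = -16
Divide both sides by 11: x = -16/11

x = -16/11


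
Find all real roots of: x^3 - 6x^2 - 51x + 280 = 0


Let p(x) = x^3 - 6x^2 - 51x + 280. By the rational root theorem (leading coefficient 1), any rational root is an integer divisor of 280: try ±1, ±2, ... in turn.
Test x = 1: value = 224 ≠ 0.
Test x = -1: value = 324 ≠ 0.
Test x = 2: value = 162 ≠ 0.
Test x = -2: value = 350 ≠ 0.
Test x = 4: value = 44 ≠ 0.
Test x = -4: value = 324 ≠ 0.
Test x = 5: value = 0 ✓, so (x - 5) is a factor.
Synthetic division by (x - 5): bring down 1; 1(5) - 6 = -1; (-1)(5) - 51 = -56; (-56)(5) + 280 = 0 → quotient x^2 - x - 56, remainder 0.
Solve the quadratic x^2 - x - 56 = 0: discriminant = (-1)^2 - 4(1)(-56) = 1 + 224 = 225.
sqrt(225) = 15, so x = (1 ± 15)/2: x = 8 or x = -7.

x = -7, x = 5, x = 8


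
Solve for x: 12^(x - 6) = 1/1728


Express both sides with the same base.
1/1728 = 12^(-3)
Since the bases match, equate exponents: x - 6 = -3
So x = -3 - (-6) = 3

x = 3


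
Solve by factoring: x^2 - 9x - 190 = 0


We need two numbers that multiply to -190 and add to -9.
Those numbers are -19 and 10 (since (-19) * 10 = -190 and (-19) + 10 = -9).
So x^2 - 9x - 190 = (x - 19)(x + 10) = 0
Setting each factor to zero: x = 19 or x = -10

x = -10, x = 19


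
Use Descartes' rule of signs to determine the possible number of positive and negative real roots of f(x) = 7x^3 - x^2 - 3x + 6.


Descartes' rule of signs:

For positive roots, count sign changes in f(x) = 7x^3 - x^2 - 3x + 6:
Signs of coefficients: +, -, -, +
Number of sign changes: 2
Possible positive real roots: 2, 0

For negative roots, examine f(-x) = -7x^3 - x^2 + 3x + 6:
Signs of coefficients: -, -, +, +
Number of sign changes: 1
Possible negative real roots: 1

Positive roots: 2 or 0; Negative roots: 1


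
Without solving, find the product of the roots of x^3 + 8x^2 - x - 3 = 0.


By Vieta's formulas for x^3 + bx^2 + cx + d = 0:
  r1 + r2 + r3 = -b/a = -8
  r1*r2 + r1*r3 + r2*r3 = c/a = -1
  r1*r2*r3 = -d/a = 3


Product = 3


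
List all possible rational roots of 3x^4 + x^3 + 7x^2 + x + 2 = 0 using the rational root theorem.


Rational root theorem: possible roots are ±p/q where:
  p divides the constant term (2): p ∈ {1, 2}
  q divides the leading coefficient (3): q ∈ {1, 3}

All possible rational roots: -2, -1, -2/3, -1/3, 1/3, 2/3, 1, 2

-2, -1, -2/3, -1/3, 1/3, 2/3, 1, 2


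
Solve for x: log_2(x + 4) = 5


Convert to exponential form: x + 4 = 2^5 = 32
x = 32 - 4 = 28
Check: log_2(28 + 4) = log_2(32) = log_2(32) = 5 ✓

x = 28


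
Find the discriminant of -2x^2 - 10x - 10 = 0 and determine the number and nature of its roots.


For ax^2 + bx + c = 0, discriminant D = b^2 - 4ac
Here a = -2, b = -10, c = -10
D = (-10)^2 - 4(-2)(-10) = 100 - 80 = 20

D = 20 > 0 but not a perfect square
The equation has 2 distinct real irrational roots.

Discriminant = 20, 2 distinct real irrational roots


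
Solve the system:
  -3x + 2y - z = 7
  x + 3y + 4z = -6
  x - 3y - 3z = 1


Using Cramer's rule. Expand each determinant along the first row.
D  = (-3)*[3*(-3) - 4*(-3)] - 2*[1*(-3) - 4*1] + (-1)*[1*(-3) - 3*1]
  = (-3)*(3) - 2*(-7) + (-1)*(-6) = 11
Dx = 7*[3*(-3) - 4*(-3)] - 2*[(-6)*(-3) - 4*1] + (-1)*[(-6)*(-3) - 3*1]
  = 7*(3) - 2*(14) + (-1)*(15) = -22
Dy = (-3)*[(-6)*(-3) - 4*1] - 7*[1*(-3) - 4*1] + (-1)*[1*1 - (-6)*1]
  = (-3)*(14) - 7*(-7) + (-1)*(7) = 0
Dz = (-3)*[3*1 - (-6)*(-3)] - 2*[1*1 - (-6)*1] + 7*[1*(-3) - 3*1]
  = (-3)*(-15) - 2*(7) + 7*(-6) = -11
x = Dx/D = -22/11 = -2, y = Dy/D = 0/11 = 0, z = Dz/D = -11/11 = -1
Check eq1: (-3)(-2) + (2)(0) + (-1)(-1) = 7 = 7 ✓
Check eq2: (1)(-2) + (3)(0) + (4)(-1) = -6 = -6 ✓
Check eq3: (1)(-2) + (-3)(0) + (-3)(-1) = 1 = 1 ✓

x = -2, y = 0, z = -1


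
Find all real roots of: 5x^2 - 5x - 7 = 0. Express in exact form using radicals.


Using the quadratic formula: x = (-b ± sqrt(b^2 - 4ac)) / (2a)
Here a = 5, b = -5, c = -7
Discriminant = b^2 - 4ac = (-5)^2 - 4(5)(-7) = 25 + 140 = 165
Since discriminant = 165 > 0, there are two real roots.
x = (5 ± sqrt(165)) / 10
Numerically: x ≈ 1.7845 or x ≈ -0.7845

x = (5 + sqrt(165)) / 10 or x = (5 - sqrt(165)) / 10


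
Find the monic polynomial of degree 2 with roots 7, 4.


A monic polynomial with roots 7, 4 is:
p(x) = (x - 7)(x - 4)
After multiplying by (x - 7): x - 7
After multiplying by (x - 4): x^2 - 11x + 28

x^2 - 11x + 28


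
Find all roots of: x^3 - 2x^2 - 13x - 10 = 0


Let p(x) = x^3 - 2x^2 - 13x - 10. By the rational root theorem (leading coefficient 1), any rational root is an integer divisor of 10: try ±1, ±2, ... in turn.
Test x = 1: value = -24 ≠ 0.
Test x = -1: value = 0 ✓, so (x + 1) is a factor.
Synthetic division by (x + 1): bring down 1; 1(-1) - 2 = -3; (-3)(-1) - 13 = -10; (-10)(-1) - 10 = 0 → quotient x^2 - 3x - 10, remainder 0.
Solve the quadratic x^2 - 3x - 10 = 0: discriminant = (-3)^2 - 4(1)(-10) = 9 + 40 = 49.
sqrt(49) = 7, so x = (3 ± 7)/2: x = 5 or x = -2.
Collecting all roots found:

x = -2, x = -1, x = 5


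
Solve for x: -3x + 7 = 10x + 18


Starting with: -3x + 7 = 10x + 18
Move all x terms to left: (-3 - 10)x = 18 - 7
Simplify: -13x = 11
Divide both sides by -13: x = -11/13

x = -11/13


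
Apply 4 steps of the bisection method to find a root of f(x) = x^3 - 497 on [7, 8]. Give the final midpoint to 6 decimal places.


f(x) = x^3 - 497
f(7) = -154 < 0
f(8) = 15 > 0

Step 1: midpoint = (7.000000 + 8.000000)/2 = 7.500000
  f(7.500000) = -75.125000
  f(mid) < 0, so root is in [7.500000, 8.000000]

Step 2: midpoint = (7.500000 + 8.000000)/2 = 7.750000
  f(7.750000) = -31.515625
  f(mid) < 0, so root is in [7.750000, 8.000000]

Step 3: midpoint = (7.750000 + 8.000000)/2 = 7.875000
  f(7.875000) = -8.626953
  f(mid) < 0, so root is in [7.875000, 8.000000]

Step 4: midpoint = (7.875000 + 8.000000)/2 = 7.937500
  f(7.937500) = 3.093506
  f(mid) > 0, so root is in [7.875000, 7.937500]

midpoint = 7.937500


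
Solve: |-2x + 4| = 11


An absolute value equation |expr| = 11 gives two cases:
Case 1: -2x + 4 = 11
  -2x = 7, so x = -7/2
Case 2: -2x + 4 = -11
  -2x = -15, so x = 15/2

x = -7/2, x = 15/2


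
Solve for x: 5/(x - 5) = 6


Multiply both sides by (x - 5): 5 = 6(x - 5)
Distribute: 5 = 6x - 30
6x = 5 + 30 = 35
x = 35/6

x = 35/6


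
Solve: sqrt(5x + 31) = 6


Square both sides: 5x + 31 = 6^2 = 36
5x = 36 - 31 = 5
x = 1
Check: sqrt(5*1 + 31) = sqrt(36) = 6 ✓

x = 1


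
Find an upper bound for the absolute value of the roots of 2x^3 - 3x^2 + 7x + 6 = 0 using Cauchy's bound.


Cauchy's bound: all roots r satisfy |r| <= 1 + max(|a_i/a_n|) for i = 0,...,n-1
where a_n is the leading coefficient.

Coefficients: [2, -3, 7, 6]
Leading coefficient a_n = 2
Ratios |a_i/a_n|: 3/2, 7/2, 3
Maximum ratio: 7/2
Cauchy's bound: |r| <= 1 + 7/2 = 9/2

Upper bound = 9/2


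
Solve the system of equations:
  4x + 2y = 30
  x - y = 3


Using Cramer's rule:
Determinant D = (4)(-1) - (1)(2) = -4 - 2 = -6
Dx = (30)(-1) - (3)(2) = -30 - 6 = -36
Dy = (4)(3) - (1)(30) = 12 - 30 = -18
x = Dx/D = -36/-6 = 6
y = Dy/D = -18/-6 = 3

x = 6, y = 3


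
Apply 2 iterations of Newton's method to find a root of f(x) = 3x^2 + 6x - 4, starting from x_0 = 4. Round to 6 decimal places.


Newton's method: x_(n+1) = x_n - f(x_n)/f'(x_n)
f(x) = 3x^2 + 6x - 4
f'(x) = 6x + 6

Iteration 1:
  f(4.000000) = 68.000000
  f'(4.000000) = 30.000000
  x_1 = 4.000000 - (68.000000)/(30.000000) = 1.733333

Iteration 2:
  f(1.733333) = 15.413333
  f'(1.733333) = 16.400000
  x_2 = 1.733333 - (15.413333)/(16.400000) = 0.793496

x_2 = 0.793496


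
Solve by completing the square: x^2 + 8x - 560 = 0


Start: x^2 + 8x - 560 = 0
Move constant: x^2 + 8x = 560
Half of 8 is 4, squared is 16
Add 16 to both sides: x^2 + 8x + 16 = 576
(x + 4)^2 = 576
x + 4 = ±24
x = -4 + 24 = 20 or x = -4 - 24 = -28

x = -28, x = 20


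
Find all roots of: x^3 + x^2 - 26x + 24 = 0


Let p(x) = x^3 + x^2 - 26x + 24. By the rational root theorem (leading coefficient 1), any rational root is an integer divisor of 24: try ±1, ±2, ... in turn.
Test x = 1: value = 0 ✓, so (x - 1) is a factor.
Synthetic division by (x - 1): bring down 1; 1(1) + 1 = 2; 2(1) - 26 = -24; (-24)(1) + 24 = 0 → quotient x^2 + 2x - 24, remainder 0.
Solve the quadratic x^2 + 2x - 24 = 0: discriminant = 2^2 - 4(1)(-24) = 4 + 96 = 100.
sqrt(100) = 10, so x = (-2 ± 10)/2: x = 4 or x = -6.
Collecting all roots found:

x = -6, x = 1, x = 4


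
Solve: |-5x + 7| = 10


An absolute value equation |expr| = 10 gives two cases:
Case 1: -5x + 7 = 10
  -5x = 3, so x = -3/5
Case 2: -5x + 7 = -10
  -5x = -17, so x = 17/5

x = -3/5, x = 17/5


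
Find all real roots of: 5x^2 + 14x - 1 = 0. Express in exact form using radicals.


Using the quadratic formula: x = (-b ± sqrt(b^2 - 4ac)) / (2a)
Here a = 5, b = 14, c = -1
Discriminant = b^2 - 4ac = 14^2 - 4(5)(-1) = 196 + 20 = 216
Since discriminant = 216 > 0, there are two real roots.
x = (-14 ± 6*sqrt(6)) / 10
Simplifying: x = (-7 ± 3*sqrt(6)) / 5
Numerically: x ≈ 0.0697 or x ≈ -2.8697

x = (-7 + 3*sqrt(6)) / 5 or x = (-7 - 3*sqrt(6)) / 5


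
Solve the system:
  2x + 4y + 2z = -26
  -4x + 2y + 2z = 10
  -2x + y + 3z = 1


Using Cramer's rule. Expand each determinant along the first row.
D  = 2*[2*3 - 2*1] - 4*[(-4)*3 - 2*(-2)] + 2*[(-4)*1 - 2*(-2)]
  = 2*(4) - 4*(-8) + 2*(0) = 40
Dx = (-26)*[2*3 - 2*1] - 4*[10*3 - 2*1] + 2*[10*1 - 2*1]
  = (-26)*(4) - 4*(28) + 2*(8) = -200
Dy = 2*[10*3 - 2*1] - (-26)*[(-4)*3 - 2*(-2)] + 2*[(-4)*1 - 10*(-2)]
  = 2*(28) - (-26)*(-8) + 2*(16) = -120
Dz = 2*[2*1 - 10*1] - 4*[(-4)*1 - 10*(-2)] + (-26)*[(-4)*1 - 2*(-2)]
  = 2*(-8) - 4*(16) + (-26)*(0) = -80
x = Dx/D = -200/40 = -5, y = Dy/D = -120/40 = -3, z = Dz/D = -80/40 = -2
Check eq1: (2)(-5) + (4)(-3) + (2)(-2) = -26 = -26 ✓
Check eq2: (-4)(-5) + (2)(-3) + (2)(-2) = 10 = 10 ✓
Check eq3: (-2)(-5) + (1)(-3) + (3)(-2) = 1 = 1 ✓

x = -5, y = -3, z = -2


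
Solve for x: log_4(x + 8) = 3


Convert to exponential form: x + 8 = 4^3 = 64
x = 64 - 8 = 56
Check: log_4(56 + 8) = log_4(64) = log_4(64) = 3 ✓

x = 56


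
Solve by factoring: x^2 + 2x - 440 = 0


We need two numbers that multiply to -440 and add to 2.
Those numbers are 22 and -20 (since 22 * (-20) = -440 and 22 + (-20) = 2).
So x^2 + 2x - 440 = (x + 22)(x - 20) = 0
Setting each factor to zero: x = -22 or x = 20

x = -22, x = 20


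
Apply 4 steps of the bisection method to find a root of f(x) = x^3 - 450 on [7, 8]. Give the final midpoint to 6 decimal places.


f(x) = x^3 - 450
f(7) = -107 < 0
f(8) = 62 > 0

Step 1: midpoint = (7.000000 + 8.000000)/2 = 7.500000
  f(7.500000) = -28.125000
  f(mid) < 0, so root is in [7.500000, 8.000000]

Step 2: midpoint = (7.500000 + 8.000000)/2 = 7.750000
  f(7.750000) = 15.484375
  f(mid) > 0, so root is in [7.500000, 7.750000]

Step 3: midpoint = (7.500000 + 7.750000)/2 = 7.625000
  f(7.625000) = -6.677734
  f(mid) < 0, so root is in [7.625000, 7.750000]

Step 4: midpoint = (7.625000 + 7.750000)/2 = 7.687500
  f(7.687500) = 4.313232
  f(mid) > 0, so root is in [7.625000, 7.687500]

midpoint = 7.687500


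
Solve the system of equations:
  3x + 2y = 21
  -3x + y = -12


Using Cramer's rule:
Determinant D = (3)(1) - (-3)(2) = 3 + 6 = 9
Dx = (21)(1) - (-12)(2) = 21 + 24 = 45
Dy = (3)(-12) - (-3)(21) = -36 + 63 = 27
x = Dx/D = 45/9 = 5
y = Dy/D = 27/9 = 3

x = 5, y = 3


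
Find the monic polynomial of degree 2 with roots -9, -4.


A monic polynomial with roots -9, -4 is:
p(x) = (x + 9)(x + 4)
After multiplying by (x + 9): x + 9
After multiplying by (x + 4): x^2 + 13x + 36

x^2 + 13x + 36


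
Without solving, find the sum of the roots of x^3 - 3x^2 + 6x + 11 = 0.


By Vieta's formulas for x^3 + bx^2 + cx + d = 0:
  r1 + r2 + r3 = -b/a = 3
  r1*r2 + r1*r3 + r2*r3 = c/a = 6
  r1*r2*r3 = -d/a = -11


Sum = 3


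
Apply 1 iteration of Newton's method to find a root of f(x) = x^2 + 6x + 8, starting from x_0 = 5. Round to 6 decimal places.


Newton's method: x_(n+1) = x_n - f(x_n)/f'(x_n)
f(x) = x^2 + 6x + 8
f'(x) = 2x + 6

Iteration 1:
  f(5.000000) = 63.000000
  f'(5.000000) = 16.000000
  x_1 = 5.000000 - (63.000000)/(16.000000) = 1.062500

x_1 = 1.062500


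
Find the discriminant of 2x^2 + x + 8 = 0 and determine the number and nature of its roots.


For ax^2 + bx + c = 0, discriminant D = b^2 - 4ac
Here a = 2, b = 1, c = 8
D = (1)^2 - 4(2)(8) = 1 - 64 = -63

D = -63 < 0
The equation has no real roots (2 complex conjugate roots).

Discriminant = -63, no real roots (2 complex conjugate roots)


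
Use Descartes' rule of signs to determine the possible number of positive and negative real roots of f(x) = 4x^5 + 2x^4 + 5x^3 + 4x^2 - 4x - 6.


Descartes' rule of signs:

For positive roots, count sign changes in f(x) = 4x^5 + 2x^4 + 5x^3 + 4x^2 - 4x - 6:
Signs of coefficients: +, +, +, +, -, -
Number of sign changes: 1
Possible positive real roots: 1

For negative roots, examine f(-x) = -4x^5 + 2x^4 - 5x^3 + 4x^2 + 4x - 6:
Signs of coefficients: -, +, -, +, +, -
Number of sign changes: 4
Possible negative real roots: 4, 2, 0

Positive roots: 1; Negative roots: 4 or 2 or 0
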